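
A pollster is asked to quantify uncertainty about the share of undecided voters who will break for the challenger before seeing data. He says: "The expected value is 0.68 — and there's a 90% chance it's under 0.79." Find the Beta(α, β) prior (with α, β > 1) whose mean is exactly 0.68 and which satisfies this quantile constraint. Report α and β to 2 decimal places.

α ≈ 18.70, β ≈ 8.80

With mean 0.68 fixed, write α = 0.68s, β = 0.32s where s = α+β.
Need P(θ < 0.79) = 0.9 under Beta(0.68s, 0.32s). Normal approximation: (q−m)/√(m(1−m)/s) ≈ z_{0.9} = 1.28, so s ≈ 0.68·0.32·(1.28)²/(0.79−0.68)² = 29.5.
At s = 29.5: P(θ<0.79) ≈ 0.909. Adjusting to match 0.9 gives s ≈ 27.49.
So α = 0.68·27.49 ≈ 18.70, β = 0.32·27.49 ≈ 8.80.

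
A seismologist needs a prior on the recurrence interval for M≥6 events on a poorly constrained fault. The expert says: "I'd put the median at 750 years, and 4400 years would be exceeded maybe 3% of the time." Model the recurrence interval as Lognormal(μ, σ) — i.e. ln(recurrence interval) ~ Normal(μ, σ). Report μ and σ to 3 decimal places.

μ ≈ 6.620, σ ≈ 0.941

If T ~ Lognormal(μ,σ) then ln T ~ Normal(μ,σ), so the p-quantile of ln T is μ + z_p·σ.
ln(750) = 6.62 and ln(4400) = 8.389; z_{0.5} = 0, z_{0.97} = 1.881.
σ = (8.389 − 6.62)/(1.881 − (0)) = 0.941.
μ = 6.62 − (0)·0.941 = 6.620.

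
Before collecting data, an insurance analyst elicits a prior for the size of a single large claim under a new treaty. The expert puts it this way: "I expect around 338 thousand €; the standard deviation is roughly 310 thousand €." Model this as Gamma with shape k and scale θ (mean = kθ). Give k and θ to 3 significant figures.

k ≈ 1.19, θ ≈ 284

For Gamma(k, scale θ): mean = kθ, variance = kθ², so CV = 1/√k.
CV = SD/mean = 310/338 = 0.9172, hence k = 1/CV² = 1.19.
Then θ = mean/k = 338/1.19 = 284.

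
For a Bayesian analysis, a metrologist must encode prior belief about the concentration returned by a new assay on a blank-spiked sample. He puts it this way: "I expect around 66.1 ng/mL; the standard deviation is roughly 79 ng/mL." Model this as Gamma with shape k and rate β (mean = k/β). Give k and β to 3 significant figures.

For Gamma(k, rate β): mean = k/β, variance = k/β², so CV = 1/√k.
CV = SD/mean = 79/66.1 = 1.195, hence k = 1/CV² = 0.7.
Then β = k/mean = 0.7/66.1 = 0.0106.

k ≈ 0.7, β ≈ 0.0106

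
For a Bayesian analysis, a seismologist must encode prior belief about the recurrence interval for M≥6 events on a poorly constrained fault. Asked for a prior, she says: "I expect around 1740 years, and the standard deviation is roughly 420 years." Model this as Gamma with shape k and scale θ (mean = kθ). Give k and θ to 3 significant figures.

k ≈ 17.2, θ ≈ 101

For Gamma(k, scale θ): mean = kθ, variance = kθ², so CV = 1/√k.
CV = SD/mean = 420/1740 = 0.2414, hence k = 1/CV² = 17.2.
Then θ = mean/k = 1740/17.2 = 101.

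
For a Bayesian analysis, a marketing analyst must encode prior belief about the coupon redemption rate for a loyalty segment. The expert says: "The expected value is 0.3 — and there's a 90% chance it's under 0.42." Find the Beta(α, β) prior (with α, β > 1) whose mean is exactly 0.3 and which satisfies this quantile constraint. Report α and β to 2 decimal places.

With mean 0.3 fixed, write α = 0.3s, β = 0.7s where s = α+β.
Need P(θ < 0.42) = 0.9 under Beta(0.3s, 0.7s). Normal approximation: (q−m)/√(m(1−m)/s) ≈ z_{0.9} = 1.28, so s ≈ 0.3·0.7·(1.28)²/(0.42−0.3)² = 24.0.
At s = 24.0: P(θ<0.42) ≈ 0.896. Adjusting to match 0.9 gives s ≈ 24.90.
So α = 0.3·24.90 ≈ 7.47, β = 0.7·24.90 ≈ 17.43.

α ≈ 7.47, β ≈ 17.43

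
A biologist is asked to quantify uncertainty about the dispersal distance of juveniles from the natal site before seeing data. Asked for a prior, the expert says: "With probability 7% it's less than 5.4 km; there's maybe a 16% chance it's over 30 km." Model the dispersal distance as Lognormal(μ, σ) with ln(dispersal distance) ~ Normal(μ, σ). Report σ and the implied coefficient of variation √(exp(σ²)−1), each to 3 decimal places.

σ ≈ 0.694, CV ≈ 0.787

If T ~ Lognormal(μ,σ) then ln T ~ Normal(μ,σ), so the p-quantile of ln T is μ + z_p·σ.
ln(5.4) = 1.686 and ln(30) = 3.401; z_{0.07} = -1.476, z_{0.84} = 0.9945.
σ = (3.401 − 1.686)/(0.9945 − (-1.476)) = 0.694.
μ = 1.686 − (-1.476)·0.694 = 2.711.
CV = √(exp(σ²)−1) = √(exp(0.4819)−1) = 0.787.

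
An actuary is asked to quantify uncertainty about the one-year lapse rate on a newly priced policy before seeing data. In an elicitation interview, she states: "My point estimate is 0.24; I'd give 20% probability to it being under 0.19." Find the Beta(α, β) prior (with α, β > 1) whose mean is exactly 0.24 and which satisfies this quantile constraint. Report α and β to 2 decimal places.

With mean 0.24 fixed, write α = 0.24s, β = 0.76s where s = α+β.
Need P(θ < 0.19) = 0.2 under Beta(0.24s, 0.76s). Normal approximation: (q−m)/√(m(1−m)/s) ≈ z_{0.2} = -0.842, so s ≈ 0.24·0.76·(-0.842)²/(0.19−0.24)² = 51.7.
At s = 51.7: P(θ<0.19) ≈ 0.204. Adjusting to match 0.2 gives s ≈ 53.25.
So α = 0.24·53.25 ≈ 12.78, β = 0.76·53.25 ≈ 40.47.

α ≈ 12.78, β ≈ 40.47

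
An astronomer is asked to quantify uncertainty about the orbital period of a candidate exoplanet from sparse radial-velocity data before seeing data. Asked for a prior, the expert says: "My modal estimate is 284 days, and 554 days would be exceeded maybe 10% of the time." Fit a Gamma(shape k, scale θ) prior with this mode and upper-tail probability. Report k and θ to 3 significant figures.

Gamma(k,θ) with k>1 has mode (k−1)θ, so θ = 284/(k−1).
Need P(X < 554) = 0.9 with θ tied to k this way. Start at k = 2, θ = 284: P(X<554) ≈ 0.580.
Too low — raise k to concentrate. Iterating converges to k ≈ 5.29.
Then θ = 284/(5.29−1) ≈ 66.2.

k ≈ 5.29, θ ≈ 66.2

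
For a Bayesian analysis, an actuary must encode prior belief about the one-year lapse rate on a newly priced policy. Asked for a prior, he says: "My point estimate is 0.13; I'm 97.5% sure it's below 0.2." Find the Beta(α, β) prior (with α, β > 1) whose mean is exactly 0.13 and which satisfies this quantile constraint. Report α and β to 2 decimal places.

With mean 0.13 fixed, write α = 0.13s, β = 0.87s where s = α+β.
Need P(θ < 0.2) = 0.975 under Beta(0.13s, 0.87s). Normal approximation: (q−m)/√(m(1−m)/s) ≈ z_{0.975} = 1.96, so s ≈ 0.13·0.87·(1.96)²/(0.2−0.13)² = 88.7.
At s = 88.7: P(θ<0.2) ≈ 0.965. Adjusting to match 0.975 gives s ≈ 105.82.
So α = 0.13·105.82 ≈ 13.76, β = 0.87·105.82 ≈ 92.07.

α ≈ 13.76, β ≈ 92.07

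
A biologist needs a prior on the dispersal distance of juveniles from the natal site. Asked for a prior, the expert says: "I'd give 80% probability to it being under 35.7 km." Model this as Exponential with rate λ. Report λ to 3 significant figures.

P(T < 35.7) = 1 − e^(−λ·35.7) = 0.8, so λ = −ln(1−0.8)/35.7 = −ln(0.2)/35.7 = 0.0451.

λ ≈ 0.0451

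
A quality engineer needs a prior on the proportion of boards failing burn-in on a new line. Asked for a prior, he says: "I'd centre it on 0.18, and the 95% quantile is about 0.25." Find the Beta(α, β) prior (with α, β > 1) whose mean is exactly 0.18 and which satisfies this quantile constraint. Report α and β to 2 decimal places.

With mean 0.18 fixed, write α = 0.18s, β = 0.82s where s = α+β.
Need P(θ < 0.25) = 0.95 under Beta(0.18s, 0.82s). Normal approximation: (q−m)/√(m(1−m)/s) ≈ z_{0.95} = 1.64, so s ≈ 0.18·0.82·(1.64)²/(0.25−0.18)² = 81.5.
At s = 81.5: P(θ<0.25) ≈ 0.942. Adjusting to match 0.95 gives s ≈ 90.28.
So α = 0.18·90.28 ≈ 16.25, β = 0.82·90.28 ≈ 74.03.

α ≈ 16.25, β ≈ 74.03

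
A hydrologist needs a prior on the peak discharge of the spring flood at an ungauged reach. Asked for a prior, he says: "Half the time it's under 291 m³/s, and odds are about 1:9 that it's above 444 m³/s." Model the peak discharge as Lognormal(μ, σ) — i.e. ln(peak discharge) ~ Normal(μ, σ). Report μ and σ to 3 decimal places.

If T ~ Lognormal(μ,σ) then ln T ~ Normal(μ,σ), so the p-quantile of ln T is μ + z_p·σ.
ln(291) = 5.673 and ln(444) = 6.096; z_{0.5} = 0, z_{0.9} = 1.282.
σ = (6.096 − 5.673)/(1.282 − (0)) = 0.330.
μ = 5.673 − (0)·0.330 = 5.673.

μ ≈ 5.673, σ ≈ 0.330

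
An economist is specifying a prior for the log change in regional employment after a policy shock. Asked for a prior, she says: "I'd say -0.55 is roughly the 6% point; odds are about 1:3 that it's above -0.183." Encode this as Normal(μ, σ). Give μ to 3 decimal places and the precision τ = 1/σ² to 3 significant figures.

μ = -0.294, τ = 36.9

For Normal(μ,σ), the p-quantile is μ + z_p·σ. Here z_{0.06} = -1.555, z_{0.75} = 0.6745.
So -0.55 = μ − 1.555σ and -0.183 = μ + 0.6745σ.
Subtracting: σ = (-0.183 − -0.55)/(0.6745 − (-1.555)) = 0.165.
Then μ = -0.55 − (-1.555)·0.165 = -0.294.
Precision τ = 1/σ² = 1/0.1646² = 36.9.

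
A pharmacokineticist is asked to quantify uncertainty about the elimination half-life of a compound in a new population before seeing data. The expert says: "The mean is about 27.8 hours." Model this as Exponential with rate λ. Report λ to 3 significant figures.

Exponential mean = 1/λ, so λ = 1/27.8 = 0.036.

λ ≈ 0.036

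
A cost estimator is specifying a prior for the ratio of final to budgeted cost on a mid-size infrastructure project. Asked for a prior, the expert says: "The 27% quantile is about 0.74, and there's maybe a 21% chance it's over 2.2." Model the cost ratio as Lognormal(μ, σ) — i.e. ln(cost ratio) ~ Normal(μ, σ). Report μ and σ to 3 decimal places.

If T ~ Lognormal(μ,σ) then ln T ~ Normal(μ,σ), so the p-quantile of ln T is μ + z_p·σ.
ln(0.74) = -0.3011 and ln(2.2) = 0.7885; z_{0.27} = -0.6128, z_{0.79} = 0.8064.
σ = (0.7885 − -0.3011)/(0.8064 − (-0.6128)) = 0.768.
μ = -0.3011 − (-0.6128)·0.768 = 0.169.

μ ≈ 0.169, σ ≈ 0.768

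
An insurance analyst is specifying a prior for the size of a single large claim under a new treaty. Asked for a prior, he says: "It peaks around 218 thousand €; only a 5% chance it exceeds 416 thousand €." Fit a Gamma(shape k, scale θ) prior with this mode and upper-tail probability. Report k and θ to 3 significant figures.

Gamma(k,θ) with k>1 has mode (k−1)θ, so θ = 218/(k−1).
Need P(X < 416) = 0.95 with θ tied to k this way. Start at k = 2, θ = 218: P(X<416) ≈ 0.569.
Too low — raise k to concentrate. Iterating converges to k ≈ 7.66.
Then θ = 218/(7.66−1) ≈ 32.8.

k ≈ 7.66, θ ≈ 32.8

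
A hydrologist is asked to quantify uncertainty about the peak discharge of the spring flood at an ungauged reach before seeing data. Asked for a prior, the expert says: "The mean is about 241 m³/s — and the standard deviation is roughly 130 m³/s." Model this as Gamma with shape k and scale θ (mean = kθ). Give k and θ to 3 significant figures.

For Gamma(k, scale θ): mean = kθ, variance = kθ², so CV = 1/√k.
CV = SD/mean = 130/241 = 0.5394, hence k = 1/CV² = 3.44.
Then θ = mean/k = 241/3.44 = 70.1.

k ≈ 3.44, θ ≈ 70.1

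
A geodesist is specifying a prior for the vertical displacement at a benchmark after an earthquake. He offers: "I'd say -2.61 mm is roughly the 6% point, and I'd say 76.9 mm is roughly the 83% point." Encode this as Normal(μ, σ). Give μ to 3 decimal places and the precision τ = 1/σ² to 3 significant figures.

μ = 46.662, τ = 0.000996

The p-quantile of Normal(μ,σ) is μ + z_p·σ, with z_{0.06} = -1.555 and z_{0.83} = 0.9542.
Eliminate σ: μ = (z₂·x₁ − z₁·x₂)/(z₂ − z₁) = (0.9542·-2.61 − (-1.555)·76.9)/2.509 = 46.662.
Then σ = (x₂ − x₁)/(z₂ − z₁) = (76.9 − -2.61)/2.509 = 31.691.
Precision τ = 1/σ² = 1/31.69² = 0.000996.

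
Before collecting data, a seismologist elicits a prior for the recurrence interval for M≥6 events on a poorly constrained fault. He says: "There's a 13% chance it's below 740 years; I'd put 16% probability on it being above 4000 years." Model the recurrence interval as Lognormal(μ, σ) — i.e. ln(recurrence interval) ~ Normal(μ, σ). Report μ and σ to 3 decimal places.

μ ≈ 7.503, σ ≈ 0.796

If T ~ Lognormal(μ,σ) then ln T ~ Normal(μ,σ), so the p-quantile of ln T is μ + z_p·σ.
ln(740) = 6.607 and ln(4000) = 8.294; z_{0.13} = -1.126, z_{0.84} = 0.9945.
σ = (8.294 − 6.607)/(0.9945 − (-1.126)) = 0.796.
μ = 6.607 − (-1.126)·0.796 = 7.503.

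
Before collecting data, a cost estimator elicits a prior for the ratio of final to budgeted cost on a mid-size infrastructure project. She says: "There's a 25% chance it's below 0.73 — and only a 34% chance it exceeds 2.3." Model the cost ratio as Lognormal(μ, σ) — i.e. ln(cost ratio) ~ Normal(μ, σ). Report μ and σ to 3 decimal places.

μ ≈ 0.397, σ ≈ 1.056

If T ~ Lognormal(μ,σ) then ln T ~ Normal(μ,σ), so the p-quantile of ln T is μ + z_p·σ.
ln(0.73) = -0.3147 and ln(2.3) = 0.8329; z_{0.25} = -0.6745, z_{0.66} = 0.4125.
σ = (0.8329 − -0.3147)/(0.4125 − (-0.6745)) = 1.056.
μ = -0.3147 − (-0.6745)·1.056 = 0.397.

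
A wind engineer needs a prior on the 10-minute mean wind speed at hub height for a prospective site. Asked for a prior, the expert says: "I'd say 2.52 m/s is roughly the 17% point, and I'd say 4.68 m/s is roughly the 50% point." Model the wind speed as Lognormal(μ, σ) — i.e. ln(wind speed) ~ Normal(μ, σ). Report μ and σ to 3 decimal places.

If T ~ Lognormal(μ,σ) then ln T ~ Normal(μ,σ), so the p-quantile of ln T is μ + z_p·σ.
ln(2.52) = 0.9243 and ln(4.68) = 1.543; z_{0.17} = -0.9542, z_{0.5} = 0.
σ = (1.543 − 0.9243)/(0 − (-0.9542)) = 0.649.
μ = 0.9243 − (-0.9542)·0.649 = 1.543.

μ ≈ 1.543, σ ≈ 0.649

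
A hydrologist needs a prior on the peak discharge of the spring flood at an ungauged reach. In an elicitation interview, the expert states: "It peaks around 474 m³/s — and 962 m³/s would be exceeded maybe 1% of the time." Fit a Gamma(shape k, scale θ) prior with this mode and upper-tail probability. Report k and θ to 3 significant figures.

k ≈ 10.8, θ ≈ 48.5

Gamma(k,θ) with k>1 has mode (k−1)θ, so θ = 474/(k−1).
Need P(X < 962) = 0.99 with θ tied to k this way. Start at k = 2, θ = 474: P(X<962) ≈ 0.602.
Too low — raise k to concentrate. Iterating converges to k ≈ 10.8.
Then θ = 474/(10.8−1) ≈ 48.5.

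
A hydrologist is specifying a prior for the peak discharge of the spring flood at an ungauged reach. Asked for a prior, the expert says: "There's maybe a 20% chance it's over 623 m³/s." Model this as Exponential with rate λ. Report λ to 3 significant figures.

P(T > 623.0) = e^(−λ·623.0) = 0.2, so λ = −ln(0.2)/623.0 = 0.00258.

λ ≈ 0.00258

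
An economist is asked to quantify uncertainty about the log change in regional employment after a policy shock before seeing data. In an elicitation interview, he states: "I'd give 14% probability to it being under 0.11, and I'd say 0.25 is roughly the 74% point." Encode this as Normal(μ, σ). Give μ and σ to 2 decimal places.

The p-quantile of Normal(μ,σ) is μ + z_p·σ, with z_{0.14} = -1.08 and z_{0.74} = 0.6433.
Eliminate σ: μ = (z₂·x₁ − z₁·x₂)/(z₂ − z₁) = (0.6433·0.11 − (-1.08)·0.25)/1.724 = 0.20.
Then σ = (x₂ − x₁)/(z₂ − z₁) = (0.25 − 0.11)/1.724 = 0.08.

μ = 0.20, σ = 0.08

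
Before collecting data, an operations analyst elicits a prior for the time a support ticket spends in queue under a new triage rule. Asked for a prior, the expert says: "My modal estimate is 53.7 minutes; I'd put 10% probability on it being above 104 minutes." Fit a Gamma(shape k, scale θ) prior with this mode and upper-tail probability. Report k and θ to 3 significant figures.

Gamma(k,θ) with k>1 has mode (k−1)θ, so θ = 53.7/(k−1).
Need P(X < 104) = 0.9 with θ tied to k this way. Start at k = 2, θ = 53.7: P(X<104) ≈ 0.577.
Too low — raise k to concentrate. Iterating converges to k ≈ 5.38.
Then θ = 53.7/(5.38−1) ≈ 12.3.

k ≈ 5.38, θ ≈ 12.3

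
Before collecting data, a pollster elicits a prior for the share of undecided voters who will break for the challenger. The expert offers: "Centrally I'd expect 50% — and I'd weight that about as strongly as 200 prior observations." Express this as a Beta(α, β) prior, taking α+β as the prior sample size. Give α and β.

Under the effective-sample-size interpretation, Beta(α, β) has prior mean α/(α+β) and prior sample size α+β.
So α+β = 200 and α/(α+β) = 0.5, giving α = 0.5·200 = 100 and β = 200 − 100 = 100.

α = 100, β = 100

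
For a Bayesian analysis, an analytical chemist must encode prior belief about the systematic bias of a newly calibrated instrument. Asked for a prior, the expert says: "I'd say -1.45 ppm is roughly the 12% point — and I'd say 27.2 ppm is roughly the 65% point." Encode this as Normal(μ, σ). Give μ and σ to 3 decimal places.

μ = 20.125, σ = 18.362

For Normal(μ,σ), the p-quantile is μ + z_p·σ. Here z_{0.12} = -1.175, z_{0.65} = 0.3853.
So -1.45 = μ − 1.175σ and 27.2 = μ + 0.3853σ.
Subtracting: σ = (27.2 − -1.45)/(0.3853 − (-1.175)) = 18.362.
Then μ = -1.45 − (-1.175)·18.362 = 20.125.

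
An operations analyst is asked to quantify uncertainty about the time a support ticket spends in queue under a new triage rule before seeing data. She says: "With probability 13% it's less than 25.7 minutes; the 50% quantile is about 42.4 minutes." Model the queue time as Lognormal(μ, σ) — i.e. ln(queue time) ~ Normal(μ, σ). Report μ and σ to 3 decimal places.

μ ≈ 3.747, σ ≈ 0.444

If T ~ Lognormal(μ,σ) then ln T ~ Normal(μ,σ), so the p-quantile of ln T is μ + z_p·σ.
ln(25.7) = 3.246 and ln(42.4) = 3.747; z_{0.13} = -1.126, z_{0.5} = 0.
σ = (3.747 − 3.246)/(0 − (-1.126)) = 0.444.
μ = 3.246 − (-1.126)·0.444 = 3.747.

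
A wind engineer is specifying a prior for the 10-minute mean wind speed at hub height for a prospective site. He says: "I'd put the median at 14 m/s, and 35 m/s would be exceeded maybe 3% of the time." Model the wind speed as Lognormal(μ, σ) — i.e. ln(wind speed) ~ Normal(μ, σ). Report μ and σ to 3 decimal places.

μ ≈ 2.639, σ ≈ 0.487

If T ~ Lognormal(μ,σ) then ln T ~ Normal(μ,σ), so the p-quantile of ln T is μ + z_p·σ.
ln(14) = 2.639 and ln(35) = 3.555; z_{0.5} = 0, z_{0.97} = 1.881.
σ = (3.555 − 2.639)/(1.881 − (0)) = 0.487.
μ = 2.639 − (0)·0.487 = 2.639.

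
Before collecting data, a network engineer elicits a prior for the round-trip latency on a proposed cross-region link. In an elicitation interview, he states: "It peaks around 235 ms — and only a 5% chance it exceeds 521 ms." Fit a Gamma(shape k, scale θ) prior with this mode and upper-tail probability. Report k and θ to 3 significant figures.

Gamma(k,θ) with k>1 has mode (k−1)θ, so θ = 235/(k−1).
Need P(X < 521) = 0.95 with θ tied to k this way. Start at k = 2, θ = 235: P(X<521) ≈ 0.650.
Too low — raise k to concentrate. Iterating converges to k ≈ 5.34.
Then θ = 235/(5.34−1) ≈ 54.2.

k ≈ 5.34, θ ≈ 54.2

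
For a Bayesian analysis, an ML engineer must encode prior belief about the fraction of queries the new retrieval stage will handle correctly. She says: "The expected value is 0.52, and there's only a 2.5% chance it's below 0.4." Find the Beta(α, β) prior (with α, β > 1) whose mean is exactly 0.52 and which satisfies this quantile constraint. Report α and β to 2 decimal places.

α ≈ 34.21, β ≈ 31.58

With mean 0.52 fixed, write α = 0.52s, β = 0.48s where s = α+β.
Need P(θ < 0.4) = 0.025 under Beta(0.52s, 0.48s). Normal approximation: (q−m)/√(m(1−m)/s) ≈ z_{0.025} = -1.96, so s ≈ 0.52·0.48·(-1.96)²/(0.4−0.52)² = 66.6.
At s = 66.6: P(θ<0.4) ≈ 0.024. Adjusting to match 0.025 gives s ≈ 65.78.
So α = 0.52·65.78 ≈ 34.21, β = 0.48·65.78 ≈ 31.58.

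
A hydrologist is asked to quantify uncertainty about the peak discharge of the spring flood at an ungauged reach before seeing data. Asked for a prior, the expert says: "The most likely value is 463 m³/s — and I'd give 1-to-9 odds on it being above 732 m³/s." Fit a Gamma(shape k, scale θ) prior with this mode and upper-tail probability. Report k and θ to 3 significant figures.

k ≈ 9.94, θ ≈ 51.8

Gamma(k,θ) with k>1 has mode (k−1)θ, so θ = 463/(k−1).
Need P(X < 732) = 0.9 with θ tied to k this way. Start at k = 2, θ = 463: P(X<732) ≈ 0.469.
Too low — raise k to concentrate. Iterating converges to k ≈ 9.94.
Then θ = 463/(9.94−1) ≈ 51.8.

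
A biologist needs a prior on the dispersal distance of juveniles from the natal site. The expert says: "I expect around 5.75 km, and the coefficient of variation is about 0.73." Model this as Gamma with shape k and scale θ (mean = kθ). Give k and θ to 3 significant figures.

For Gamma(k, scale θ): mean = kθ, variance = kθ², so CV = 1/√k.
CV = 0.73, hence k = 1/CV² = 1.88.
Then θ = mean/k = 5.75/1.88 = 3.06.

k ≈ 1.88, θ ≈ 3.06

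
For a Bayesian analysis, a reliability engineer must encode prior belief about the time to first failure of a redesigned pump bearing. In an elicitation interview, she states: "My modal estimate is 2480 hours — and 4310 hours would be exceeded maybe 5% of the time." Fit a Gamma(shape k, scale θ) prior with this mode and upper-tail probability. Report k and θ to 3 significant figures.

k ≈ 10.1, θ ≈ 271

Gamma(k,θ) with k>1 has mode (k−1)θ, so θ = 2480/(k−1).
Need P(X < 4310) = 0.95 with θ tied to k this way. Start at k = 2, θ = 2480: P(X<4310) ≈ 0.518.
Too low — raise k to concentrate. Iterating converges to k ≈ 10.1.
Then θ = 2480/(10.1−1) ≈ 271.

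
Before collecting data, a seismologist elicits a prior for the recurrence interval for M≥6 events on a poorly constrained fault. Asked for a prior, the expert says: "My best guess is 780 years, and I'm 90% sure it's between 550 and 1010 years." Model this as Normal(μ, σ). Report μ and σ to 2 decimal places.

μ = 780.00, σ = 139.83

A symmetric 90% interval runs μ ± z·σ with z = 1.645.
Half-width = 230, so σ = 230/1.645 = 139.83.
μ is the stated best guess, 780.00.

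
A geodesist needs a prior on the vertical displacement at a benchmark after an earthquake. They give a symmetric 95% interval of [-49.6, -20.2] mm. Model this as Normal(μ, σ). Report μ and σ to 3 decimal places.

A symmetric 95% interval runs μ ± z·σ with z = 1.96.
Half-width = 14.7, so σ = 14.7/1.96 = 7.500.
μ is the interval midpoint, -34.900.

μ = -34.900, σ = 7.500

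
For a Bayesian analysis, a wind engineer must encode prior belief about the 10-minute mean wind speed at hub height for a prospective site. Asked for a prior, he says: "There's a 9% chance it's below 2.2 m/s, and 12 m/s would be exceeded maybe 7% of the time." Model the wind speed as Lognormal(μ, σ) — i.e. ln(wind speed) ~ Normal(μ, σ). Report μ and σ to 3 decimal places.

If T ~ Lognormal(μ,σ) then ln T ~ Normal(μ,σ), so the p-quantile of ln T is μ + z_p·σ.
ln(2.2) = 0.7885 and ln(12) = 2.485; z_{0.09} = -1.341, z_{0.93} = 1.476.
σ = (2.485 − 0.7885)/(1.476 − (-1.341)) = 0.602.
μ = 0.7885 − (-1.341)·0.602 = 1.596.

μ ≈ 1.596, σ ≈ 0.602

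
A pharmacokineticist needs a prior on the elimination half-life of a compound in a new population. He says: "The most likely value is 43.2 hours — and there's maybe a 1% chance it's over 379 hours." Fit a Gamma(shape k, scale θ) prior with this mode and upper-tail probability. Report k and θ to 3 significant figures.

k ≈ 1.69, θ ≈ 62.7

Gamma(k,θ) with k>1 has mode (k−1)θ, so θ = 43.2/(k−1).
Need P(X < 379) = 0.99 with θ tied to k this way. Start at k = 2, θ = 43.2: P(X<379) ≈ 0.998.
Too high — lower k to spread out. Iterating converges to k ≈ 1.69.
Then θ = 43.2/(1.69−1) ≈ 62.7.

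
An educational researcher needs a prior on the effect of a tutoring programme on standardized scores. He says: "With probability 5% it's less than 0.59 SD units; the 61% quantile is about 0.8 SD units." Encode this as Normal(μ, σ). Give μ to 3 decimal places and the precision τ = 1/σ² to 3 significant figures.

μ = 0.770, τ = 84

The p-quantile of Normal(μ,σ) is μ + z_p·σ, with z_{0.05} = -1.645 and z_{0.61} = 0.2793.
Eliminate σ: μ = (z₂·x₁ − z₁·x₂)/(z₂ − z₁) = (0.2793·0.59 − (-1.645)·0.8)/1.924 = 0.770.
Then σ = (x₂ − x₁)/(z₂ − z₁) = (0.8 − 0.59)/1.924 = 0.109.
Precision τ = 1/σ² = 1/0.1091² = 84.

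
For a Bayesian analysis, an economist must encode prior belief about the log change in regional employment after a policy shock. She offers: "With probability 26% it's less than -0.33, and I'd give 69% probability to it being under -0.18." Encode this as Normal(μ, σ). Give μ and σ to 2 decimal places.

For Normal(μ,σ), the p-quantile is μ + z_p·σ. Here z_{0.26} = -0.6433, z_{0.69} = 0.4959.
So -0.33 = μ − 0.6433σ and -0.18 = μ + 0.4959σ.
Subtracting: σ = (-0.18 − -0.33)/(0.4959 − (-0.6433)) = 0.13.
Then μ = -0.33 − (-0.6433)·0.13 = -0.25.

μ = -0.25, σ = 0.13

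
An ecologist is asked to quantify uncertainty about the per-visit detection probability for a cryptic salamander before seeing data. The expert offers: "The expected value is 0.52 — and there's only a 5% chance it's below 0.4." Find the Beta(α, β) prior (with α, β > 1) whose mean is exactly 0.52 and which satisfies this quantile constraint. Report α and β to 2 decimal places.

α ≈ 24.13, β ≈ 22.28

With mean 0.52 fixed, write α = 0.52s, β = 0.48s where s = α+β.
Need P(θ < 0.4) = 0.05 under Beta(0.52s, 0.48s). Normal approximation: (q−m)/√(m(1−m)/s) ≈ z_{0.05} = -1.64, so s ≈ 0.52·0.48·(-1.64)²/(0.4−0.52)² = 46.9.
At s = 46.9: P(θ<0.4) ≈ 0.049. Adjusting to match 0.05 gives s ≈ 46.41.
So α = 0.52·46.41 ≈ 24.13, β = 0.48·46.41 ≈ 22.28.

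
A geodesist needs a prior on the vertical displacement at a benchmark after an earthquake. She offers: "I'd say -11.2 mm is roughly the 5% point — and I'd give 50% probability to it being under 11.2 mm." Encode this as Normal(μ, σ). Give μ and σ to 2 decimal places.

μ = 11.20, σ = 13.62

The p-quantile of Normal(μ,σ) is μ + z_p·σ, with z_{0.05} = -1.645 and z_{0.5} = 0.
Eliminate σ: μ = (z₂·x₁ − z₁·x₂)/(z₂ − z₁) = (0·-11.2 − (-1.645)·11.2)/1.645 = 11.20.
Then σ = (x₂ − x₁)/(z₂ − z₁) = (11.2 − -11.2)/1.645 = 13.62.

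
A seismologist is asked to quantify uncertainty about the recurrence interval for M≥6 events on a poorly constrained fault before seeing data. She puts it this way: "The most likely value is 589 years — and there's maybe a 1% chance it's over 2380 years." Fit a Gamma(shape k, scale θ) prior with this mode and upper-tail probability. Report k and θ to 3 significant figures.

Gamma(k,θ) with k>1 has mode (k−1)θ, so θ = 589/(k−1).
Need P(X < 2380) = 0.99 with θ tied to k this way. Start at k = 2, θ = 589: P(X<2380) ≈ 0.911.
Too low — raise k to concentrate. Iterating converges to k ≈ 3.14.
Then θ = 589/(3.14−1) ≈ 276.

k ≈ 3.14, θ ≈ 276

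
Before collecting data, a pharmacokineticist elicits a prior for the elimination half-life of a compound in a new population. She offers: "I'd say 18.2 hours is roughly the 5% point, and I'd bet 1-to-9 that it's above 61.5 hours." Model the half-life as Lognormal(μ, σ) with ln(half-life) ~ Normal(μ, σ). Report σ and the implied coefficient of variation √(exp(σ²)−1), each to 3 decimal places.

σ ≈ 0.416, CV ≈ 0.435

If T ~ Lognormal(μ,σ) then ln T ~ Normal(μ,σ), so the p-quantile of ln T is μ + z_p·σ.
ln(18.2) = 2.901 and ln(61.5) = 4.119; z_{0.05} = -1.645, z_{0.9} = 1.282.
σ = (4.119 − 2.901)/(1.282 − (-1.645)) = 0.416.
μ = 2.901 − (-1.645)·0.416 = 3.586.
CV = √(exp(σ²)−1) = √(exp(0.1731)−1) = 0.435.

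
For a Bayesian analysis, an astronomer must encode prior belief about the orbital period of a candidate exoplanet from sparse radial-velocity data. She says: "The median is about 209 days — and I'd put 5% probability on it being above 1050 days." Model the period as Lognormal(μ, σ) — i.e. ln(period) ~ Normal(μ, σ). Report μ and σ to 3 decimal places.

μ ≈ 5.342, σ ≈ 0.981

If T ~ Lognormal(μ,σ) then ln T ~ Normal(μ,σ), so the p-quantile of ln T is μ + z_p·σ.
ln(209) = 5.342 and ln(1050) = 6.957; z_{0.5} = 0, z_{0.95} = 1.645.
σ = (6.957 − 5.342)/(1.645 − (0)) = 0.981.
μ = 5.342 − (0)·0.981 = 5.342.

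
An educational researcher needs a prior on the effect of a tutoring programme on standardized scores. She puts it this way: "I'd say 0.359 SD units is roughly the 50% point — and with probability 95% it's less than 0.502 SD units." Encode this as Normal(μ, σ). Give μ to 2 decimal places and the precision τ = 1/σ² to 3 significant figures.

μ = 0.36, τ = 132

For Normal(μ,σ), the p-quantile is μ + z_p·σ. Here z_{0.5} = 0, z_{0.95} = 1.645.
So 0.359 = μ + 0σ and 0.502 = μ + 1.645σ.
Subtracting: σ = (0.502 − 0.359)/(1.645 − (0)) = 0.09.
Then μ = 0.359 − (0)·0.09 = 0.36.
Precision τ = 1/σ² = 1/0.08694² = 132.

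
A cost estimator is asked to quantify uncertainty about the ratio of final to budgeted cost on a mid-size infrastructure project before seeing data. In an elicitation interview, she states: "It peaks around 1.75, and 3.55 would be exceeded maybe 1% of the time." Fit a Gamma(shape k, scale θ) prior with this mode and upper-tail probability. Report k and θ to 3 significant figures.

Gamma(k,θ) with k>1 has mode (k−1)θ, so θ = 1.75/(k−1).
Need P(X < 3.55) = 0.99 with θ tied to k this way. Start at k = 2, θ = 1.75: P(X<3.55) ≈ 0.602.
Too low — raise k to concentrate. Iterating converges to k ≈ 10.8.
Then θ = 1.75/(10.8−1) ≈ 0.179.

k ≈ 10.8, θ ≈ 0.179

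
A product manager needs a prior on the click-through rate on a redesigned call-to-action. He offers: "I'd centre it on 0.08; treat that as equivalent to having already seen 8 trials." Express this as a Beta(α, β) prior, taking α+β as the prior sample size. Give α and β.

Under the effective-sample-size interpretation, Beta(α, β) has prior mean α/(α+β) and prior sample size α+β.
So α+β = 8 and α/(α+β) = 0.08, giving α = 0.08·8 = 0.64 and β = 8 − 0.64 = 7.36.

α = 0.64, β = 7.36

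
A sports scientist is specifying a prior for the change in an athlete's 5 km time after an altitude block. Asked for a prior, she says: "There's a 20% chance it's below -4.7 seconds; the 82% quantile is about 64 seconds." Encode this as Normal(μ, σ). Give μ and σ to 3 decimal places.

μ = 28.208, σ = 39.101

The p-quantile of Normal(μ,σ) is μ + z_p·σ, with z_{0.2} = -0.8416 and z_{0.82} = 0.9154.
Eliminate σ: μ = (z₂·x₁ − z₁·x₂)/(z₂ − z₁) = (0.9154·-4.7 − (-0.8416)·64)/1.757 = 28.208.
Then σ = (x₂ − x₁)/(z₂ − z₁) = (64 − -4.7)/1.757 = 39.101.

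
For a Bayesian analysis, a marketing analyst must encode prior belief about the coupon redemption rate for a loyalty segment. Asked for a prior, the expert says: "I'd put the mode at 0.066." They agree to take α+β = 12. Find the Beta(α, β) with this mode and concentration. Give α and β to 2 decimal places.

For α,β > 1 the Beta mode is (α−1)/(α+β−2). With α+β = 12, the mode is (α−1)/10.
Set (α−1)/10 = 0.066 → α = 1 + 0.066·10 = 1.66.
β = 12 − α = 10.34.

α = 1.66, β = 10.34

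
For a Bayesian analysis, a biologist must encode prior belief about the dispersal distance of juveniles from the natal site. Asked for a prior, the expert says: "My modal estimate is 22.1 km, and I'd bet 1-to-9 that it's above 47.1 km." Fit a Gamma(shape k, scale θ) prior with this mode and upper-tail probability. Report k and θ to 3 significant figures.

k ≈ 4.36, θ ≈ 6.58

Gamma(k,θ) with k>1 has mode (k−1)θ, so θ = 22.1/(k−1).
Need P(X < 47.1) = 0.9 with θ tied to k this way. Start at k = 2, θ = 22.1: P(X<47.1) ≈ 0.628.
Too low — raise k to concentrate. Iterating converges to k ≈ 4.36.
Then θ = 22.1/(4.36−1) ≈ 6.58.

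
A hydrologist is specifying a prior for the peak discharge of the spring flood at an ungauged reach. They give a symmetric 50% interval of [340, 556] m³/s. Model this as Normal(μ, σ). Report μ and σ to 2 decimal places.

A symmetric 50% interval runs μ ± z·σ with z = 0.6745.
Half-width = 108, so σ = 108/0.6745 = 160.12.
μ is the interval midpoint, 448.00.

μ = 448.00, σ = 160.12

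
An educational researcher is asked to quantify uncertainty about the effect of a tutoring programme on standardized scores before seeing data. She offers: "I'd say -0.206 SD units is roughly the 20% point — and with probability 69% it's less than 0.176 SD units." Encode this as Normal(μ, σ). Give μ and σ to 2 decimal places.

μ = 0.03, σ = 0.29

For Normal(μ,σ), the p-quantile is μ + z_p·σ. Here z_{0.2} = -0.8416, z_{0.69} = 0.4959.
So -0.206 = μ − 0.8416σ and 0.176 = μ + 0.4959σ.
Subtracting: σ = (0.176 − -0.206)/(0.4959 − (-0.8416)) = 0.29.
Then μ = -0.206 − (-0.8416)·0.29 = 0.03.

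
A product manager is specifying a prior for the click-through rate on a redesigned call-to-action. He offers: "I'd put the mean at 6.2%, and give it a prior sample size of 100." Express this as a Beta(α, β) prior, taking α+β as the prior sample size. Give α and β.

Under the effective-sample-size interpretation, Beta(α, β) has prior mean α/(α+β) and prior sample size α+β.
So α+β = 100 and α/(α+β) = 0.062, giving α = 0.062·100 = 6.2 and β = 100 − 6.2 = 93.8.

α = 6.2, β = 93.8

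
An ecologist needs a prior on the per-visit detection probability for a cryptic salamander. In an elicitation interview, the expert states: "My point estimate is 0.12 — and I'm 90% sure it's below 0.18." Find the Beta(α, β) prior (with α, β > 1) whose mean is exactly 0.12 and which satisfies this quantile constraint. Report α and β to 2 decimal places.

α ≈ 6.21, β ≈ 45.57

With mean 0.12 fixed, write α = 0.12s, β = 0.88s where s = α+β.
Need P(θ < 0.18) = 0.9 under Beta(0.12s, 0.88s). Normal approximation: (q−m)/√(m(1−m)/s) ≈ z_{0.9} = 1.28, so s ≈ 0.12·0.88·(1.28)²/(0.18−0.12)² = 48.2.
At s = 48.2: P(θ<0.18) ≈ 0.893. Adjusting to match 0.9 gives s ≈ 51.78.
So α = 0.12·51.78 ≈ 6.21, β = 0.88·51.78 ≈ 45.57.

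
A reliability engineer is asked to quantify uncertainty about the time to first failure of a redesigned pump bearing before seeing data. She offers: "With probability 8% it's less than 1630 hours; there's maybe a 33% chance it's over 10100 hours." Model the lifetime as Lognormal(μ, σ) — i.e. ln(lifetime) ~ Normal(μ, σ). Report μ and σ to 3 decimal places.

μ ≈ 8.785, σ ≈ 0.989

If T ~ Lognormal(μ,σ) then ln T ~ Normal(μ,σ), so the p-quantile of ln T is μ + z_p·σ.
ln(1630) = 7.396 and ln(10100) = 9.22; z_{0.08} = -1.405, z_{0.67} = 0.4399.
σ = (9.22 − 7.396)/(0.4399 − (-1.405)) = 0.989.
μ = 7.396 − (-1.405)·0.989 = 8.785.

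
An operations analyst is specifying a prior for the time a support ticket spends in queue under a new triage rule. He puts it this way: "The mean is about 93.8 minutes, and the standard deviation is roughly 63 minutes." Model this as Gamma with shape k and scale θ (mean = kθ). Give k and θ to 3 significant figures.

k ≈ 2.22, θ ≈ 42.3

For Gamma(k, scale θ): mean = kθ, variance = kθ², so CV = 1/√k.
CV = SD/mean = 63/93.8 = 0.6716, hence k = 1/CV² = 2.22.
Then θ = mean/k = 93.8/2.22 = 42.3.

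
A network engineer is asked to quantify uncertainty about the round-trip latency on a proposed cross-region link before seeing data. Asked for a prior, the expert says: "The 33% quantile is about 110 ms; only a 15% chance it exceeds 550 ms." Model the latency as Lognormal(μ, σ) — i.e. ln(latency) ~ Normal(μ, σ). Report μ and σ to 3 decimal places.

μ ≈ 5.180, σ ≈ 1.090

If T ~ Lognormal(μ,σ) then ln T ~ Normal(μ,σ), so the p-quantile of ln T is μ + z_p·σ.
ln(110) = 4.7 and ln(550) = 6.31; z_{0.33} = -0.4399, z_{0.85} = 1.036.
σ = (6.31 − 4.7)/(1.036 − (-0.4399)) = 1.090.
μ = 4.7 − (-0.4399)·1.090 = 5.180.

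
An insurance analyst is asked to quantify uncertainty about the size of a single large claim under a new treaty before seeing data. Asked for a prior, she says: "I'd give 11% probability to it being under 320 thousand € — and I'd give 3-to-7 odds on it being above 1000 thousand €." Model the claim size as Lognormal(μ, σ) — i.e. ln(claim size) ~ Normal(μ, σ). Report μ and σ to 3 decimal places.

If T ~ Lognormal(μ,σ) then ln T ~ Normal(μ,σ), so the p-quantile of ln T is μ + z_p·σ.
ln(320) = 5.768 and ln(1000) = 6.908; z_{0.11} = -1.227, z_{0.7} = 0.5244.
σ = (6.908 − 5.768)/(0.5244 − (-1.227)) = 0.651.
μ = 5.768 − (-1.227)·0.651 = 6.566.

μ ≈ 6.566, σ ≈ 0.651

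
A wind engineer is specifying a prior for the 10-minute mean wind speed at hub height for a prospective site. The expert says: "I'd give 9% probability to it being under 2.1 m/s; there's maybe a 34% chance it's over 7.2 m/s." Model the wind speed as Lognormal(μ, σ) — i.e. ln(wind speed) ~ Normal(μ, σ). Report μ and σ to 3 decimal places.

μ ≈ 1.684, σ ≈ 0.703

If T ~ Lognormal(μ,σ) then ln T ~ Normal(μ,σ), so the p-quantile of ln T is μ + z_p·σ.
ln(2.1) = 0.7419 and ln(7.2) = 1.974; z_{0.09} = -1.341, z_{0.66} = 0.4125.
σ = (1.974 − 0.7419)/(0.4125 − (-1.341)) = 0.703.
μ = 0.7419 − (-1.341)·0.703 = 1.684.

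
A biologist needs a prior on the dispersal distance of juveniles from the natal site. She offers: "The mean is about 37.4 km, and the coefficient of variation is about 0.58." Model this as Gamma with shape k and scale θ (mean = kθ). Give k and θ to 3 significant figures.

For Gamma(k, scale θ): mean = kθ, variance = kθ², so CV = 1/√k.
CV = 0.58, hence k = 1/CV² = 2.97.
Then θ = mean/k = 37.4/2.97 = 12.6.

k ≈ 2.97, θ ≈ 12.6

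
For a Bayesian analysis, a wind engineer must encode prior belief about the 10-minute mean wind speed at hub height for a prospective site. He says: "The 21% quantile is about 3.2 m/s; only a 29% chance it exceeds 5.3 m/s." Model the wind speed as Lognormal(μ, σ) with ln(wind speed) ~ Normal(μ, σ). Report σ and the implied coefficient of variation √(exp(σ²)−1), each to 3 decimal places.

If T ~ Lognormal(μ,σ) then ln T ~ Normal(μ,σ), so the p-quantile of ln T is μ + z_p·σ.
ln(3.2) = 1.163 and ln(5.3) = 1.668; z_{0.21} = -0.8064, z_{0.71} = 0.5534.
σ = (1.668 − 1.163)/(0.5534 − (-0.8064)) = 0.371.
μ = 1.163 − (-0.8064)·0.371 = 1.462.
CV = √(exp(σ²)−1) = √(exp(0.1377)−1) = 0.384.

σ ≈ 0.371, CV ≈ 0.384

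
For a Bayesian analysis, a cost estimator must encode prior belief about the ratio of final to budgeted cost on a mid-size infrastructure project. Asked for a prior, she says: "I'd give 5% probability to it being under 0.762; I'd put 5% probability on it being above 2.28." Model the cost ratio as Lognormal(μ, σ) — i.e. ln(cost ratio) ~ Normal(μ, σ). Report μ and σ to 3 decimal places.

If T ~ Lognormal(μ,σ) then ln T ~ Normal(μ,σ), so the p-quantile of ln T is μ + z_p·σ.
ln(0.762) = -0.2718 and ln(2.28) = 0.8242; z_{0.05} = -1.645, z_{0.95} = 1.645.
σ = (0.8242 − -0.2718)/(1.645 − (-1.645)) = 0.333.
μ = -0.2718 − (-1.645)·0.333 = 0.276.

μ ≈ 0.276, σ ≈ 0.333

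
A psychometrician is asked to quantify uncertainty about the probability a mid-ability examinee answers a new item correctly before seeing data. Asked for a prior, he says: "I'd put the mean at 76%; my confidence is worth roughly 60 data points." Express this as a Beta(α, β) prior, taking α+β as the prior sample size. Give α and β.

α = 45.6, β = 14.4

Under the effective-sample-size interpretation, Beta(α, β) has prior mean α/(α+β) and prior sample size α+β.
So α+β = 60 and α/(α+β) = 0.76, giving α = 0.76·60 = 45.6 and β = 60 − 45.6 = 14.4.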